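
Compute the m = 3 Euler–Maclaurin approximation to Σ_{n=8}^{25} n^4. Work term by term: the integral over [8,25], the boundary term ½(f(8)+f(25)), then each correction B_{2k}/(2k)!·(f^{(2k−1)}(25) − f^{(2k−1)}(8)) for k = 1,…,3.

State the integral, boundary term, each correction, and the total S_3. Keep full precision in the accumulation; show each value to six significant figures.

S_3 ≈ 2.14897e+06

∫_8^25 x^4 dx evaluates to 1.94657e+06.
Endpoint term: (f(8) + f(25))/2 = (4096.00 + 390625)/2 = 197360.
Running total after boundary: 2.14393e+06.
Correction k=1: B_{2}/2! · (f^{(1)}(25) − f^{(1)}(8)) = 1/12 · (62500.0 − 2048.00) = 5037.67.
Running total after k=1: 2.14897e+06.
Correction k=2: B_{4}/4! · (f^{(3)}(25) − f^{(3)}(8)) = −1/720 · (600.000 − 192.000) = -0.566667.
Running total after k=2: 2.14897e+06.
Correction k=3: B_{6}/6! · (f^{(5)}(25) − f^{(5)}(8)) = 1/30240 · (0.00000 − 0.00000) = 0.00000.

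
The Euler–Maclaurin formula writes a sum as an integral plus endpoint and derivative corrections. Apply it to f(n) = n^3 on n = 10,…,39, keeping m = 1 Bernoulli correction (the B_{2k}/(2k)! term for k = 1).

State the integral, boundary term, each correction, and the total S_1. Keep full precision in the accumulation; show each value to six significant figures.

The integral term ∫_10^39 x^3 dx = 575860.
Endpoint term: (f(10) + f(39))/2 = (1000.00 + 59319.0)/2 = 30159.5.
So far: 606020.
k=1: B_{2}/(2)! × [f^{(1)}(39) − f^{(1)}(10)] = 1/12 × (4563.00 − 300.000) = 355.250.

S_1 ≈ 606375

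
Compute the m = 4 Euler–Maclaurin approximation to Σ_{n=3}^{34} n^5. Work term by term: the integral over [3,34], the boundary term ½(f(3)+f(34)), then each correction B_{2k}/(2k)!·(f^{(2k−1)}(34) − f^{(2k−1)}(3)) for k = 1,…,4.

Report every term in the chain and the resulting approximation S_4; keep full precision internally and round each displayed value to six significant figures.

S_4 ≈ 2.80742e+08

The integral term ∫_3^34 x^5 dx = 2.57467e+08.
Endpoint term: (f(3) + f(34))/2 = (243.000 + 4.54354e+07)/2 = 2.27178e+07.
Integral + boundary = 2.80185e+08.
Order-1 term: 1/12 · (6.68168e+06 − 405.000) = 556773.
Running total after k=1: 2.80742e+08.
Order-2 term: −1/720 · (69360.0 − 540.000) = -95.5833.
Running total after k=2: 2.80742e+08.
Order-3 term: 1/30240 · (120.000 − 120.000) = 0.00000.
Running total after k=3: 2.80742e+08.
Order-4 term: −1/1209600 · (0.00000 − 0.00000) = 0.00000.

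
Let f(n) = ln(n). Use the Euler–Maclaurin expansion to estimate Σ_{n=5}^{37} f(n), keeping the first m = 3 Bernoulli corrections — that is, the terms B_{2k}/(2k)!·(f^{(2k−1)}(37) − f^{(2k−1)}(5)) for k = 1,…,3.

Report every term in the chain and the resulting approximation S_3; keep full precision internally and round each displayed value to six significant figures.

∫_5^37 ln(x) dx evaluates to 93.5568.
Boundary: ½(f(5) + f(37)) = ½(1.60944 + 3.61092) = 2.61018.
Running total after boundary: 96.1670.
k=1: B_{2}/(2)! × [f^{(1)}(37) − f^{(1)}(5)] = 1/12 × (0.0270270 − 0.200000) = -0.0144144.
Partial sum through k=1: 96.1525.
k=2: B_{4}/(4)! × [f^{(3)}(37) − f^{(3)}(5)] = −1/720 × (3.94843e-05 − 0.0160000) = 2.21674e-05.
Partial sum through k=2: 96.1526.
k=3: B_{6}/(6)! × [f^{(5)}(37) − f^{(5)}(5)] = 1/30240 × (3.46101e-07 − 0.00768000) = -2.53957e-07.

S_3 ≈ 96.1526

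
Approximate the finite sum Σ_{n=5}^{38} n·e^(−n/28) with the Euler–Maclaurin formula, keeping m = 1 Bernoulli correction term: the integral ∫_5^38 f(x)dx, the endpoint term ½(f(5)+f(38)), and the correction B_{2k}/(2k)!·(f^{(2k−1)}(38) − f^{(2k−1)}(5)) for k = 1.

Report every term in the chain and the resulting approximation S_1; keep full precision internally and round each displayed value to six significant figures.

The integral term ∫_5^38 x·e^(−x/28) dx = 297.227.
Endpoint term: (f(5) + f(38))/2 = (4.18232 + 9.78102)/2 = 6.98167.
Integral + boundary = 304.208.
Correction k=1: B_{2}/2! · (f^{(1)}(38) − f^{(1)}(5)) = 1/12 · (-0.0919268 − 0.687096) = -0.0649185.

S_1 ≈ 304.144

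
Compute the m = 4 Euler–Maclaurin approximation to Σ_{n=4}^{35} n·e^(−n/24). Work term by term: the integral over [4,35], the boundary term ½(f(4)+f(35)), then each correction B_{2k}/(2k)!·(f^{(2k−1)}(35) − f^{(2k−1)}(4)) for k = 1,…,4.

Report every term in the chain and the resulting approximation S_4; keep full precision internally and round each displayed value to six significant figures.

The integral term ∫_4^35 x·e^(−x/24) dx = 239.441.
½[f(4) + f(35)] = ½[3.38593 + 8.14183] = 5.76388.
Running total after boundary: 245.204.
k=1: B_{2}/(2)! × [f^{(1)}(35) − f^{(1)}(4)] = 1/12 × (-0.106619 − 0.705401) = -0.0676684.
After k=1: 245.137.
k=2: B_{4}/(4)! × [f^{(3)}(35) − f^{(3)}(4)] = −1/720 × (0.000622618 − 0.00416383) = 4.91835e-06.
After k=2: 245.137.
k=3: B_{6}/(6)! × [f^{(5)}(35) − f^{(5)}(4)] = 1/30240 × (2.48323e-06 − 1.23316e-05) = -3.25674e-10.
After k=3: 245.137.
k=4: B_{8}/(8)! × [f^{(7)}(35) − f^{(7)}(4)] = −1/1209600 × (6.74570e-09 − 3.02679e-08) = 1.94463e-14.

S_4 ≈ 245.137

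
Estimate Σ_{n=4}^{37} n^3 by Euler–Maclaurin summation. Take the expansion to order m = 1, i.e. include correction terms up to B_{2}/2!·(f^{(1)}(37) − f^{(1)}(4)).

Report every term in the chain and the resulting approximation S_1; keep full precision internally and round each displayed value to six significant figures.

Integral: ∫_4^37 x^3 dx = 468476.
Boundary: ½(f(4) + f(37)) = ½(64.0000 + 50653.0) = 25358.5.
So far: 493835.
Correction k=1: B_{2}/2! · (f^{(1)}(37) − f^{(1)}(4)) = 1/12 · (4107.00 − 48.0000) = 338.250.

S_1 ≈ 494173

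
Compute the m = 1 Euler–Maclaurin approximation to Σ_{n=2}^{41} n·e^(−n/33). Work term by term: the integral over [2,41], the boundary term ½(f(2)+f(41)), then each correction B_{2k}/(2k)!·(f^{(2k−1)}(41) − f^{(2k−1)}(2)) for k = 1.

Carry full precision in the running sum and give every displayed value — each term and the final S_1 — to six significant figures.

S_1 ≈ 388.894

Integral: ∫_2^41 x·e^(−x/33) dx = 382.114.
Boundary: ½(f(2) + f(41)) = ½(1.88239 + 11.8360) = 6.85921.
So far: 388.973.
Order-1 term: 1/12 · (-0.0699839 − 0.884152) = -0.0795113.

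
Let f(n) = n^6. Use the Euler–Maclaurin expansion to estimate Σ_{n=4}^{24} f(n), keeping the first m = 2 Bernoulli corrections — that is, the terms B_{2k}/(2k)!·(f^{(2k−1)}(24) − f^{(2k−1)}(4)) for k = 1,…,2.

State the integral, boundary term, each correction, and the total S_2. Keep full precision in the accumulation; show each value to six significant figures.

S_2 ≈ 7.54740e+08

The integral term ∫_4^24 x^6 dx = 6.55208e+08.
½[f(4) + f(24)] = ½[4096.00 + 1.91103e+08] = 9.55535e+07.
So far: 7.50761e+08.
Order-1 term: 1/12 · (4.77757e+07 − 6144.00) = 3.98080e+06.
Running total after k=1: 7.54742e+08.
Order-2 term: −1/720 · (1.65888e+06 − 7680.00) = -2293.33.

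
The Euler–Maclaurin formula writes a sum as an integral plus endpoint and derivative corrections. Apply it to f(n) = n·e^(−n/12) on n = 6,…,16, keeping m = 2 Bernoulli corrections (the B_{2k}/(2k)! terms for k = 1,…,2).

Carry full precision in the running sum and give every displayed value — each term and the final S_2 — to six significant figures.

Integral: ∫_6^16 x·e^(−x/12) dx = 42.4420.
½[f(6) + f(16)] = ½[3.63918 + 4.21755] = 3.92837.
Running total after boundary: 46.3704.
Order-1 term: 1/12 · (-0.0878657 − 0.303265) = -0.0325943.
After k=1: 46.3378.
Order-2 term: −1/720 · (0.00305089 − 0.0105300) = 1.03877e-05.

S_2 ≈ 46.3378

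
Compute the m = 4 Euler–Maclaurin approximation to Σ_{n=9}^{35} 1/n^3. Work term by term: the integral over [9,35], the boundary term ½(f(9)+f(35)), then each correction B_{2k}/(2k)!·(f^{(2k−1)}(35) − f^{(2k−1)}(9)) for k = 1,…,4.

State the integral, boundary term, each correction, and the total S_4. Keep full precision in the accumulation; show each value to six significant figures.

Integral: ∫_9^35 1/x^3 dx = 0.00576468.
Boundary: ½(f(9) + f(35)) = ½(0.00137174 + 2.33236e-05) = 0.000697533.
Running total after boundary: 0.00646221.
Order-1 term: 1/12 · (-1.99917e-06 − (-0.000457247)) = 3.79374e-05.
After k=1: 0.00650015.
Order-2 term: −1/720 · (-3.26395e-08 − (-0.000112901)) = -1.56761e-07.
After k=2: 0.00649999.
Order-3 term: 1/30240 · (-1.11907e-09 − (-5.85410e-05)) = 1.93584e-09.
After k=3: 0.00649999.
Order-4 term: −1/1209600 · (-6.57737e-11 − (-5.20365e-05)) = -4.30195e-11.

S_4 ≈ 0.00649999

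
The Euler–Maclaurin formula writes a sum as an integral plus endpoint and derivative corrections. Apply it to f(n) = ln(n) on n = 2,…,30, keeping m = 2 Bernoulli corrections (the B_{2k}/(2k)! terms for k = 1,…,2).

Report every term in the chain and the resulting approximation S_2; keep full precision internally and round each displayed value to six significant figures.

S_2 ≈ 74.6583

Integral: ∫_2^30 ln(x) dx = 72.6496.
Endpoint term: (f(2) + f(30))/2 = (0.693147 + 3.40120)/2 = 2.04717.
Integral + boundary = 74.6968.
Correction k=1: B_{2}/2! · (f^{(1)}(30) − f^{(1)}(2)) = 1/12 · (0.0333333 − 0.500000) = -0.0388889.
Partial sum through k=1: 74.6579.
Correction k=2: B_{4}/4! · (f^{(3)}(30) − f^{(3)}(2)) = −1/720 · (7.40741e-05 − 0.250000) = 0.000347119.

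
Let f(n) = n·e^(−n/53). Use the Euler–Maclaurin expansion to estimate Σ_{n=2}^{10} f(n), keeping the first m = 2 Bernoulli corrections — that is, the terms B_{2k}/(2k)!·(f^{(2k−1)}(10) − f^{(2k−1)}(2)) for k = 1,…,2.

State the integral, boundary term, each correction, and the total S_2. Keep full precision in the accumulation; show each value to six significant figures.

The integral term ∫_2^10 x·e^(−x/53) dx = 42.1838.
Endpoint term: (f(2) + f(10))/2 = (1.92593 + 8.28052)/2 = 5.10323.
Running total after boundary: 47.2870.
Correction k=1: B_{2}/2! · (f^{(1)}(10) − f^{(1)}(2)) = 1/12 · (0.671816 − 0.926629) = -0.0212344.
After k=1: 47.2658.
Correction k=2: B_{4}/4! · (f^{(3)}(10) − f^{(3)}(2)) = −1/720 · (0.000828736 − 0.00101551) = 2.59406e-07.

S_2 ≈ 47.2658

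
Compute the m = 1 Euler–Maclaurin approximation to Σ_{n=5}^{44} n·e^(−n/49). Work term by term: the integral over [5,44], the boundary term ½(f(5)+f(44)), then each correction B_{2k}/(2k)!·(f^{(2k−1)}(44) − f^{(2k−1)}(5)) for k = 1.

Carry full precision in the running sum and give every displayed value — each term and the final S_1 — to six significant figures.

∫_5^44 x·e^(−x/49) dx evaluates to 532.796.
½[f(5) + f(44)] = ½[4.51496 + 17.9256] = 11.2203.
Integral + boundary = 544.016.
Correction k=1: B_{2}/2! · (f^{(1)}(44) − f^{(1)}(5)) = 1/12 · (0.0415715 − 0.810851) = -0.0641066.

S_1 ≈ 543.952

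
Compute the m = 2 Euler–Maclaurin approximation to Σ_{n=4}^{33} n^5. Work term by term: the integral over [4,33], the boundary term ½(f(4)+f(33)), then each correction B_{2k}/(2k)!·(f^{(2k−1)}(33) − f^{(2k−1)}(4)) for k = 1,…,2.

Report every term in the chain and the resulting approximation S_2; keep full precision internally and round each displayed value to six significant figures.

The integral term ∫_4^33 x^5 dx = 2.15244e+08.
½[f(4) + f(33)] = ½[1024.00 + 3.91354e+07] = 1.95682e+07.
Running total after boundary: 2.34812e+08.
Order-1 term: 1/12 · (5.92960e+06 − 1280.00) = 494027.
Running total after k=1: 2.35306e+08.
Order-2 term: −1/720 · (65340.0 − 960.000) = -89.4167.

S_2 ≈ 2.35306e+08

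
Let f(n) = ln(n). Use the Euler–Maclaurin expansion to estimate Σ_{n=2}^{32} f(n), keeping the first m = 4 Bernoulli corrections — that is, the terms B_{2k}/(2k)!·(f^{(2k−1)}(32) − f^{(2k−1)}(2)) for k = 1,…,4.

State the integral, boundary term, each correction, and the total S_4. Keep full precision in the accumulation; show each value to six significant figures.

S_4 ≈ 81.5580

∫_2^32 ln(x) dx evaluates to 79.5173.
½[f(2) + f(32)] = ½[0.693147 + 3.46574] = 2.07944.
Running total after boundary: 81.5967.
k=1: B_{2}/(2)! × [f^{(1)}(32) − f^{(1)}(2)] = 1/12 × (0.0312500 − 0.500000) = -0.0390625.
Running total after k=1: 81.5576.
k=2: B_{4}/(4)! × [f^{(3)}(32) − f^{(3)}(2)] = −1/720 × (6.10352e-05 − 0.250000) = 0.000347137.
Running total after k=2: 81.5580.
k=3: B_{6}/(6)! × [f^{(5)}(32) − f^{(5)}(2)] = 1/30240 × (7.15256e-07 − 0.750000) = -2.48016e-05.
Running total after k=3: 81.5580.
k=4: B_{8}/(8)! × [f^{(7)}(32) − f^{(7)}(2)] = −1/1209600 × (2.09548e-08 − 5.62500) = 4.65030e-06.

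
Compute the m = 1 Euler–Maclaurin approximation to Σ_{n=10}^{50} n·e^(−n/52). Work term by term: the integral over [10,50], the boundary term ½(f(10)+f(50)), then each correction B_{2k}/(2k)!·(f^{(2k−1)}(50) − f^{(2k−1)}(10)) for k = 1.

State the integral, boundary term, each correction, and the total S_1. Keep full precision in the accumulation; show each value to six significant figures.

S_1 ≈ 645.857

The integral term ∫_10^50 x·e^(−x/52) dx = 632.229.
½[f(10) + f(50)] = ½[8.25053 + 19.1152] = 13.6829.
So far: 645.912.
Order-1 term: 1/12 · (0.0147040 − 0.666389) = -0.0543071.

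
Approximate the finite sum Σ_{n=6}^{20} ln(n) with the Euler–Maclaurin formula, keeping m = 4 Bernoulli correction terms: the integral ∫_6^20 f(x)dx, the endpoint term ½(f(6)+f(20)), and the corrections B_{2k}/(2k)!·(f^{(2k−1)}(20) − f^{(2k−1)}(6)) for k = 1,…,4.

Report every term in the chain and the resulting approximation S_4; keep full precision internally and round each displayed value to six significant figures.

∫_6^20 ln(x) dx evaluates to 35.1641.
Boundary: ½(f(6) + f(20)) = ½(1.79176 + 2.99573) = 2.39375.
Integral + boundary = 37.5578.
k=1: B_{2}/(2)! × [f^{(1)}(20) − f^{(1)}(6)] = 1/12 × (0.0500000 − 0.166667) = -0.00972222.
Running total after k=1: 37.5481.
k=2: B_{4}/(4)! × [f^{(3)}(20) − f^{(3)}(6)] = −1/720 × (0.000250000 − 0.00925926) = 1.25129e-05.
Running total after k=2: 37.5481.
k=3: B_{6}/(6)! × [f^{(5)}(20) − f^{(5)}(6)] = 1/30240 × (7.50000e-06 − 0.00308642) = -1.01816e-07.
Running total after k=3: 37.5481.
k=4: B_{8}/(8)! × [f^{(7)}(20) − f^{(7)}(6)] = −1/1209600 × (5.62500e-07 − 0.00257202) = 2.12587e-09.

S_4 ≈ 37.5481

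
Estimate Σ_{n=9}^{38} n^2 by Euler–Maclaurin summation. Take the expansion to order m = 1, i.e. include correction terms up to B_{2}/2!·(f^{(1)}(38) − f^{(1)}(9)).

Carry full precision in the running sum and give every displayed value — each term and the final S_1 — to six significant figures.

Integral: ∫_9^38 x^2 dx = 18047.7.
Endpoint term: (f(9) + f(38))/2 = (81.0000 + 1444.00)/2 = 762.500.
Running total after boundary: 18810.2.
Order-1 term: 1/12 · (76.0000 − 18.0000) = 4.83333.

S_1 ≈ 18815.0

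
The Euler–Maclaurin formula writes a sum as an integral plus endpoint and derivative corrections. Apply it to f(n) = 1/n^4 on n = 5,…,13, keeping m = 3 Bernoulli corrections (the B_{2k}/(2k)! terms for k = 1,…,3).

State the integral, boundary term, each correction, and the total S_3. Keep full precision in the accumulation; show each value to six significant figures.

Integral: ∫_5^13 1/x^4 dx = 0.00251494.
Boundary: ½(f(5) + f(13)) = ½(0.00160000 + 3.50128e-05) = 0.000817506.
Running total after boundary: 0.00333245.
Order-1 term: 1/12 · (-1.07732e-05 − (-0.00128000)) = 0.000105769.
Running total after k=1: 0.00343822.
Order-2 term: −1/720 · (-1.91240e-06 − (-0.00153600)) = -2.13068e-06.
Running total after k=2: 0.00343609.
Order-3 term: 1/30240 · (-6.33693e-07 − (-0.00344064)) = 1.13757e-07.

S_3 ≈ 0.00343620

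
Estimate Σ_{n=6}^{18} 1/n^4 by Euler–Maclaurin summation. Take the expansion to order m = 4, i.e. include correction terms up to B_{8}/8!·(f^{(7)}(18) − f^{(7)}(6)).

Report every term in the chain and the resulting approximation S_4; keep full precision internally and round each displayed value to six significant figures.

The integral term ∫_6^18 1/x^4 dx = 0.00148605.
½[f(6) + f(18)] = ½[0.000771605 + 9.52599e-06] = 0.000390565.
Running total after boundary: 0.00187662.
Order-1 term: 1/12 · (-2.11689e-06 − (-0.000514403)) = 4.26905e-05.
Partial sum through k=1: 0.00191931.
Order-2 term: −1/720 · (-1.96008e-07 − (-0.000428669)) = -5.95102e-07.
Partial sum through k=2: 0.00191871.
Order-3 term: 1/30240 · (-3.38779e-08 − (-0.000666819)) = 2.20498e-08.
Partial sum through k=3: 0.00191874.
Order-4 term: −1/1209600 · (-9.41053e-09 − (-0.00166705)) = -1.37817e-09.

S_4 ≈ 0.00191874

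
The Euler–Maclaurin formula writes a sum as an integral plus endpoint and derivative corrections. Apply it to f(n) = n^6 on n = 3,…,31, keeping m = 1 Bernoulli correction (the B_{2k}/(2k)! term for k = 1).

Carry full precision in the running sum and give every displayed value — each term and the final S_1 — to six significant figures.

S_1 ≈ 4.38844e+09

The integral term ∫_3^31 x^6 dx = 3.93037e+09.
Boundary: ½(f(3) + f(31)) = ½(729.000 + 8.87504e+08) = 4.43752e+08.
So far: 4.37413e+09.
k=1: B_{2}/(2)! × [f^{(1)}(31) − f^{(1)}(3)] = 1/12 × (1.71775e+08 − 1458.00) = 1.43145e+07.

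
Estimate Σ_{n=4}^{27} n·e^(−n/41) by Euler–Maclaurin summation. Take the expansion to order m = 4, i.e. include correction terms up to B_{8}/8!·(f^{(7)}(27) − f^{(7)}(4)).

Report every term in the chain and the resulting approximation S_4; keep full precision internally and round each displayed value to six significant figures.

S_4 ≈ 239.158

Integral: ∫_4^27 x·e^(−x/41) dx = 230.410.
Boundary: ½(f(4) + f(27)) = ½(3.62819 + 13.9754) = 8.80181.
Integral + boundary = 239.212.
Order-1 term: 1/12 · (0.176744 − 0.818555) = -0.0534842.
Partial sum through k=1: 239.158.
Order-2 term: −1/720 · (0.000720976 − 0.00156612) = 1.17381e-06.
Partial sum through k=2: 239.158.
Order-3 term: 1/30240 · (7.95247e-07 − 1.57364e-06) = -2.57407e-11.
Partial sum through k=3: 239.158.
Order-4 term: −1/1209600 · (6.91015e-10 − 1.31804e-09) = 5.18375e-16.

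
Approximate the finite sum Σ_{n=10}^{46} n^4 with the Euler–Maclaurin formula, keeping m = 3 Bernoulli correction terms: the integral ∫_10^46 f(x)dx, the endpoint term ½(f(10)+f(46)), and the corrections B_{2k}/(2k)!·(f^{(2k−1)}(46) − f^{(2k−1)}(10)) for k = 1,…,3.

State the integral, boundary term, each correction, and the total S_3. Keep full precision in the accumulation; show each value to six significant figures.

S_3 ≈ 4.34484e+07

Integral: ∫_10^46 x^4 dx = 4.11726e+07.
Endpoint term: (f(10) + f(46))/2 = (10000.0 + 4.47746e+06)/2 = 2.24373e+06.
Running total after boundary: 4.34163e+07.
k=1: B_{2}/(2)! × [f^{(1)}(46) − f^{(1)}(10)] = 1/12 × (389344 − 4000.00) = 32112.0.
After k=1: 4.34484e+07.
k=2: B_{4}/(4)! × [f^{(3)}(46) − f^{(3)}(10)] = −1/720 × (1104.00 − 240.000) = -1.20000.
After k=2: 4.34484e+07.
k=3: B_{6}/(6)! × [f^{(5)}(46) − f^{(5)}(10)] = 1/30240 × (0.00000 − 0.00000) = 0.00000.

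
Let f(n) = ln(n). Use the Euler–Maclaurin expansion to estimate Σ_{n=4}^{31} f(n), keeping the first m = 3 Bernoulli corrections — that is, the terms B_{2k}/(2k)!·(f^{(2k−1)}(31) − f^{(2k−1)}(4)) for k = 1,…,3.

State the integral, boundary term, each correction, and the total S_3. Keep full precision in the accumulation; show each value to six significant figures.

S_3 ≈ 76.3005

Integral: ∫_4^31 ln(x) dx = 73.9084.
Endpoint term: (f(4) + f(31))/2 = (1.38629 + 3.43399)/2 = 2.41014.
Integral + boundary = 76.3186.
Correction k=1: B_{2}/2! · (f^{(1)}(31) − f^{(1)}(4)) = 1/12 · (0.0322581 − 0.250000) = -0.0181452.
After k=1: 76.3004.
Correction k=2: B_{4}/4! · (f^{(3)}(31) − f^{(3)}(4)) = −1/720 · (6.71344e-05 − 0.0312500) = 4.33095e-05.
After k=2: 76.3005.
Correction k=3: B_{6}/6! · (f^{(5)}(31) − f^{(5)}(4)) = 1/30240 · (8.38306e-07 − 0.0234375) = -7.75022e-07.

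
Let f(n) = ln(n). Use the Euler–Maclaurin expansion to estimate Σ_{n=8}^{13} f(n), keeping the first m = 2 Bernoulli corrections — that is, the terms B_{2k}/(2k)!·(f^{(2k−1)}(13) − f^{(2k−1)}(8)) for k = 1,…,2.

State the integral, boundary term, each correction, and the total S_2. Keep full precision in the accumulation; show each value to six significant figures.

S_2 ≈ 14.0270

The integral term ∫_8^13 ln(x) dx = 11.7088.
Endpoint term: (f(8) + f(13))/2 = (2.07944 + 2.56495)/2 = 2.32220.
Running total after boundary: 14.0310.
k=1: B_{2}/(2)! × [f^{(1)}(13) − f^{(1)}(8)] = 1/12 × (0.0769231 − 0.125000) = -0.00400641.
Partial sum through k=1: 14.0270.
k=2: B_{4}/(4)! × [f^{(3)}(13) − f^{(3)}(8)] = −1/720 × (0.000910332 − 0.00390625) = 4.16100e-06.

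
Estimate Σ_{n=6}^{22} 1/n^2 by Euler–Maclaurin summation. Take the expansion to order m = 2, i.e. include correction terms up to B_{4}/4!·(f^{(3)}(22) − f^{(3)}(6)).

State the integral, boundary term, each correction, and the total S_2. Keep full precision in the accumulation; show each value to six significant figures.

Integral: ∫_6^22 1/x^2 dx = 0.121212.
Boundary: ½(f(6) + f(22)) = ½(0.0277778 + 0.00206612) = 0.0149219.
Running total after boundary: 0.136134.
k=1: B_{2}/(2)! × [f^{(1)}(22) − f^{(1)}(6)] = 1/12 × (-0.000187829 − (-0.00925926)) = 0.000755953.
Partial sum through k=1: 0.136890.
k=2: B_{4}/(4)! × [f^{(3)}(22) − f^{(3)}(6)] = −1/720 × (-4.65691e-06 − (-0.00308642)) = -4.28023e-06.

S_2 ≈ 0.136886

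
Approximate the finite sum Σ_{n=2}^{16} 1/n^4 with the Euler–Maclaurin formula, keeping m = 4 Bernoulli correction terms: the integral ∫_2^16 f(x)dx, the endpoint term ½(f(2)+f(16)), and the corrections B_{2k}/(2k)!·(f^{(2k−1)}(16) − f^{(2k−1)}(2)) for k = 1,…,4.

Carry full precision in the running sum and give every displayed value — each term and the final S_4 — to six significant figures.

S_4 ≈ 0.0821471

∫_2^16 1/x^4 dx evaluates to 0.0415853.
Endpoint term: (f(2) + f(16))/2 = (0.0625000 + 1.52588e-05)/2 = 0.0312576.
Integral + boundary = 0.0728429.
k=1: B_{2}/(2)! × [f^{(1)}(16) − f^{(1)}(2)] = 1/12 × (-3.81470e-06 − (-0.125000)) = 0.0104163.
Partial sum through k=1: 0.0832593.
k=2: B_{4}/(4)! × [f^{(3)}(16) − f^{(3)}(2)] = −1/720 × (-4.47035e-07 − (-0.937500)) = -0.00130208.
Partial sum through k=2: 0.0819572.
k=3: B_{6}/(6)! × [f^{(5)}(16) − f^{(5)}(2)] = 1/30240 × (-9.77889e-08 − (-13.1250)) = 0.000434028.
Partial sum through k=3: 0.0823912.
k=4: B_{8}/(8)! × [f^{(7)}(16) − f^{(7)}(2)] = −1/1209600 × (-3.43789e-08 − (-295.312)) = -0.000244141.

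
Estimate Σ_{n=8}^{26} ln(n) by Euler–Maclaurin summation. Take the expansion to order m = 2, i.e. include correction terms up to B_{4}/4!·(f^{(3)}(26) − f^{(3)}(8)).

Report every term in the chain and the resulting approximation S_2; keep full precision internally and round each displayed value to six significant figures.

Integral: ∫_8^26 ln(x) dx = 50.0750.
½[f(8) + f(26)] = ½[2.07944 + 3.25810] = 2.66877.
So far: 52.7437.
Correction k=1: B_{2}/2! · (f^{(1)}(26) − f^{(1)}(8)) = 1/12 · (0.0384615 − 0.125000) = -0.00721154.
Partial sum through k=1: 52.7365.
Correction k=2: B_{4}/4! · (f^{(3)}(26) − f^{(3)}(8)) = −1/720 · (0.000113792 − 0.00390625) = 5.26730e-06.

S_2 ≈ 52.7365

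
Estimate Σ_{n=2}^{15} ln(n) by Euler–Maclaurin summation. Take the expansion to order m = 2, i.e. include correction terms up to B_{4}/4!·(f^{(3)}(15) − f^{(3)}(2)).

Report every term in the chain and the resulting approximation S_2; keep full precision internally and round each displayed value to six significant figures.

Integral: ∫_2^15 ln(x) dx = 26.2345.
½[f(2) + f(15)] = ½[0.693147 + 2.70805] = 1.70060.
Running total after boundary: 27.9351.
Order-1 term: 1/12 · (0.0666667 − 0.500000) = -0.0361111.
Running total after k=1: 27.8989.
Order-2 term: −1/720 · (0.000592593 − 0.250000) = 0.000346399.

S_2 ≈ 27.8993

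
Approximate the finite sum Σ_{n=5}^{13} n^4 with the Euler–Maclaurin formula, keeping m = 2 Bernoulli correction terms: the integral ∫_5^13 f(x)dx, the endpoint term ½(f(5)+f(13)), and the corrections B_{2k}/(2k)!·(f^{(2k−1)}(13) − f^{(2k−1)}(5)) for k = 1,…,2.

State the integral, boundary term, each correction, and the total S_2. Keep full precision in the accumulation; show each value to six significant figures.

S_2 ≈ 88917.0

The integral term ∫_5^13 x^4 dx = 73633.6.
½[f(5) + f(13)] = ½[625.000 + 28561.0] = 14593.0.
Running total after boundary: 88226.6.
Correction k=1: B_{2}/2! · (f^{(1)}(13) − f^{(1)}(5)) = 1/12 · (8788.00 − 500.000) = 690.667.
After k=1: 88917.3.
Correction k=2: B_{4}/4! · (f^{(3)}(13) − f^{(3)}(5)) = −1/720 · (312.000 − 120.000) = -0.266667.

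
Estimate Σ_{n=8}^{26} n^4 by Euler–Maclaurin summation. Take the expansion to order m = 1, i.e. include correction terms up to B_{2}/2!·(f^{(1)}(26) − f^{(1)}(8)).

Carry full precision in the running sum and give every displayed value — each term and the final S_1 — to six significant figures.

Integral: ∫_8^26 x^4 dx = 2.36972e+06.
½[f(8) + f(26)] = ½[4096.00 + 456976] = 230536.
Running total after boundary: 2.60026e+06.
Order-1 term: 1/12 · (70304.0 − 2048.00) = 5688.00.

S_1 ≈ 2.60595e+06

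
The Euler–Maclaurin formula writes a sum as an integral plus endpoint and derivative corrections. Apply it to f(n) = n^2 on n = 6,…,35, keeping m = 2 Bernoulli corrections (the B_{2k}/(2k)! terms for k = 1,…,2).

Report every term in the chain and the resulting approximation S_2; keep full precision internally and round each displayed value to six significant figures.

S_2 ≈ 14855.0

∫_6^35 x^2 dx evaluates to 14219.7.
Boundary: ½(f(6) + f(35)) = ½(36.0000 + 1225.00) = 630.500.
Running total after boundary: 14850.2.
Order-1 term: 1/12 · (70.0000 − 12.0000) = 4.83333.
Running total after k=1: 14855.0.
Order-2 term: −1/720 · (0.00000 − 0.00000) = 0.00000.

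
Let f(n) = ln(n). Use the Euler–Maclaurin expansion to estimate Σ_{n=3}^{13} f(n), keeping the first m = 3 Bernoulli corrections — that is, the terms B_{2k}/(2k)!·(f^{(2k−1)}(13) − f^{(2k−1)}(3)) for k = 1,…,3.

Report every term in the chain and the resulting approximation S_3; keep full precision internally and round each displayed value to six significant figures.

Integral: ∫_3^13 ln(x) dx = 20.0485.
Boundary: ½(f(3) + f(13)) = ½(1.09861 + 2.56495) = 1.83178.
So far: 21.8803.
Correction k=1: B_{2}/2! · (f^{(1)}(13) − f^{(1)}(3)) = 1/12 · (0.0769231 − 0.333333) = -0.0213675.
Partial sum through k=1: 21.8589.
Correction k=2: B_{4}/4! · (f^{(3)}(13) − f^{(3)}(3)) = −1/720 · (0.000910332 − 0.0740741) = 0.000101616.
Partial sum through k=2: 21.8590.
Correction k=3: B_{6}/6! · (f^{(5)}(13) − f^{(5)}(3)) = 1/30240 · (6.46390e-05 − 0.0987654) = -3.26392e-06.

S_3 ≈ 21.8590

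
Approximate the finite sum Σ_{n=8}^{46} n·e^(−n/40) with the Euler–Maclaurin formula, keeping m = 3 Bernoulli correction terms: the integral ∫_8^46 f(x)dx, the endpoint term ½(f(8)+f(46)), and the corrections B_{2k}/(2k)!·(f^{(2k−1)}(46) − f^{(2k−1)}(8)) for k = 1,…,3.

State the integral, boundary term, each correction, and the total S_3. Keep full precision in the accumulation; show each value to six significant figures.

∫_8^46 x·e^(−x/40) dx evaluates to 482.733.
Endpoint term: (f(8) + f(46))/2 = (6.54985 + 14.5653)/2 = 10.5576.
Integral + boundary = 493.290.
Correction k=1: B_{2}/2! · (f^{(1)}(46) − f^{(1)}(8)) = 1/12 · (-0.0474955 − 0.654985) = -0.0585400.
After k=1: 493.232.
Correction k=2: B_{4}/4! · (f^{(3)}(46) − f^{(3)}(8)) = −1/720 · (0.000366111 − 0.00143278) = 1.48148e-06.
After k=2: 493.232.
Correction k=3: B_{6}/6! · (f^{(5)}(46) − f^{(5)}(8)) = 1/30240 · (4.76192e-07 − 1.53512e-06) = -3.50175e-11.

S_3 ≈ 493.232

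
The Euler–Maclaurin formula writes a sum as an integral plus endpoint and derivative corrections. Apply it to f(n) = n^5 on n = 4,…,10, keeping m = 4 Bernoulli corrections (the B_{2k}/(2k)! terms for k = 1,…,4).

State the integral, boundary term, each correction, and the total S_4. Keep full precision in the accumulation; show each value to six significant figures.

The integral term ∫_4^10 x^5 dx = 165984.
Endpoint term: (f(4) + f(10))/2 = (1024.00 + 100000)/2 = 50512.0.
Integral + boundary = 216496.
Order-1 term: 1/12 · (50000.0 − 1280.00) = 4060.00.
After k=1: 220556.
Order-2 term: −1/720 · (6000.00 − 960.000) = -7.00000.
After k=2: 220549.
Order-3 term: 1/30240 · (120.000 − 120.000) = 0.00000.
After k=3: 220549.
Order-4 term: −1/1209600 · (0.00000 − 0.00000) = 0.00000.

S_4 ≈ 220549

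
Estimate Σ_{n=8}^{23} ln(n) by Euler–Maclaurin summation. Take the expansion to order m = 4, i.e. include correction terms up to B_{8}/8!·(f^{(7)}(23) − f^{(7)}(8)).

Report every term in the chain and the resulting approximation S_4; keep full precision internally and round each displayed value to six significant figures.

Integral: ∫_8^23 ln(x) dx = 40.4808.
½[f(8) + f(23)] = ½[2.07944 + 3.13549] = 2.60747.
Integral + boundary = 43.0883.
Order-1 term: 1/12 · (0.0434783 − 0.125000) = -0.00679348.
Partial sum through k=1: 43.0815.
Order-2 term: −1/720 · (0.000164379 − 0.00390625) = 5.19704e-06.
Partial sum through k=2: 43.0815.
Order-3 term: 1/30240 · (3.72883e-06 − 0.000732422) = -2.40970e-08.
Partial sum through k=3: 43.0815.
Order-4 term: −1/1209600 · (2.11465e-07 − 0.000343323) = 2.83657e-10.

S_4 ≈ 43.0815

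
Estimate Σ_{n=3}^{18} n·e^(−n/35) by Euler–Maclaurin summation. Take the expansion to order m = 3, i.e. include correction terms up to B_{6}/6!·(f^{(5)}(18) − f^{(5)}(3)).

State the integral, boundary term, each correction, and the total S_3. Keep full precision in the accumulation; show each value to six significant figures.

Integral: ∫_3^18 x·e^(−x/35) dx = 111.593.
Endpoint term: (f(3) + f(18))/2 = (2.75357 + 10.7627)/2 = 6.75813.
So far: 118.352.
Correction k=1: B_{2}/2! · (f^{(1)}(18) − f^{(1)}(3)) = 1/12 · (0.290422 − 0.839183) = -0.0457301.
After k=1: 118.306.
Correction k=2: B_{4}/4! · (f^{(3)}(18) − f^{(3)}(3)) = −1/720 · (0.00121329 − 0.00218359) = 1.34764e-06.
After k=2: 118.306.
Correction k=3: B_{6}/6! · (f^{(5)}(18) − f^{(5)}(3)) = 1/30240 · (1.78734e-06 − 3.00582e-06) = -4.02935e-11.

S_3 ≈ 118.306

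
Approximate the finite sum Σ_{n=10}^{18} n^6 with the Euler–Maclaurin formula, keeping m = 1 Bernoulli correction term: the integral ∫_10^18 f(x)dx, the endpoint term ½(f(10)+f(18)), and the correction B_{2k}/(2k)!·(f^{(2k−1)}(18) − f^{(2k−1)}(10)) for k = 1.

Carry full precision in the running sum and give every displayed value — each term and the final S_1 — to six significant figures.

Integral: ∫_10^18 x^6 dx = 8.60314e+07.
Endpoint term: (f(10) + f(18))/2 = (1.00000e+06 + 3.40122e+07)/2 = 1.75061e+07.
So far: 1.03538e+08.
k=1: B_{2}/(2)! × [f^{(1)}(18) − f^{(1)}(10)] = 1/12 × (1.13374e+07 − 600000) = 894784.

S_1 ≈ 1.04432e+08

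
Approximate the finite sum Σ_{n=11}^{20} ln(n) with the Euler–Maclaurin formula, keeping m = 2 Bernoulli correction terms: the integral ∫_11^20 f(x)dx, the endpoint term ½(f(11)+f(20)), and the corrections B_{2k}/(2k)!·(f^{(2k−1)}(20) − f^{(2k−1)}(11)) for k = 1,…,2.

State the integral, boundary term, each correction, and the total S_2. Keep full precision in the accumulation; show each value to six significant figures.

∫_11^20 ln(x) dx evaluates to 24.5378.
½[f(11) + f(20)] = ½[2.39790 + 2.99573] = 2.69681.
So far: 27.2346.
Order-1 term: 1/12 · (0.0500000 − 0.0909091) = -0.00340909.
Running total after k=1: 27.2312.
Order-2 term: −1/720 · (0.000250000 − 0.00150263) = 1.73976e-06.

S_2 ≈ 27.2312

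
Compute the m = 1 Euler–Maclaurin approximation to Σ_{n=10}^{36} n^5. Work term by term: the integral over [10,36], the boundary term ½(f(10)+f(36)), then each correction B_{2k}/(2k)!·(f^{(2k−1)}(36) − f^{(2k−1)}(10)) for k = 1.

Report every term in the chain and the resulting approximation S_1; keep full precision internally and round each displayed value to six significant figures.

S_1 ≈ 3.93609e+08

The integral term ∫_10^36 x^5 dx = 3.62630e+08.
Endpoint term: (f(10) + f(36))/2 = (100000 + 6.04662e+07)/2 = 3.02831e+07.
Running total after boundary: 3.92913e+08.
Order-1 term: 1/12 · (8.39808e+06 − 50000.0) = 695673.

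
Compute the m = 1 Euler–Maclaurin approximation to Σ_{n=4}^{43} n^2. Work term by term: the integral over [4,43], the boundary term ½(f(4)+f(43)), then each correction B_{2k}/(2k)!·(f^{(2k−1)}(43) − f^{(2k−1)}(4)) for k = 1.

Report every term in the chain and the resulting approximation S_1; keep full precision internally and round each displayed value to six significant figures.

∫_4^43 x^2 dx evaluates to 26481.0.
½[f(4) + f(43)] = ½[16.0000 + 1849.00] = 932.500.
Integral + boundary = 27413.5.
k=1: B_{2}/(2)! × [f^{(1)}(43) − f^{(1)}(4)] = 1/12 × (86.0000 − 8.00000) = 6.50000.

S_1 ≈ 27420.0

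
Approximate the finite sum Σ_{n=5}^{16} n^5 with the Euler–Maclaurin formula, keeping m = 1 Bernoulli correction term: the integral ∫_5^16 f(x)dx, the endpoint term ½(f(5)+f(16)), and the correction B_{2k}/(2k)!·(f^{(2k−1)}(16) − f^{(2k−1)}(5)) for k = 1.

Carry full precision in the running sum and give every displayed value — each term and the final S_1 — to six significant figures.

The integral term ∫_5^16 x^5 dx = 2.79360e+06.
Endpoint term: (f(5) + f(16))/2 = (3125.00 + 1.04858e+06)/2 = 525850.
Running total after boundary: 3.31945e+06.
Order-1 term: 1/12 · (327680 − 3125.00) = 27046.2.

S_1 ≈ 3.34650e+06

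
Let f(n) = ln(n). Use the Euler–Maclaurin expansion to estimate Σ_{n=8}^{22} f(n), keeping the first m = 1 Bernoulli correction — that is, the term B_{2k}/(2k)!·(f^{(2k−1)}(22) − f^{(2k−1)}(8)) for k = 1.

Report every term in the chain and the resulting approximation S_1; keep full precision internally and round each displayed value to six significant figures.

S_1 ≈ 39.9460

The integral term ∫_8^22 ln(x) dx = 37.3674.
½[f(8) + f(22)] = ½[2.07944 + 3.09104] = 2.58524.
Integral + boundary = 39.9526.
k=1: B_{2}/(2)! × [f^{(1)}(22) − f^{(1)}(8)] = 1/12 × (0.0454545 − 0.125000) = -0.00662879.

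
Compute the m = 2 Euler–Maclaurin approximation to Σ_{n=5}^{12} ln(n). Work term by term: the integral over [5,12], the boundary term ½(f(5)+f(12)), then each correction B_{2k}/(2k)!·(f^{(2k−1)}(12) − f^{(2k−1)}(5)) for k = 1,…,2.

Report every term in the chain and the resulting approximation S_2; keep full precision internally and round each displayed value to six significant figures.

Integral: ∫_5^12 ln(x) dx = 14.7717.
Boundary: ½(f(5) + f(12)) = ½(1.60944 + 2.48491) = 2.04717.
Integral + boundary = 16.8189.
Correction k=1: B_{2}/2! · (f^{(1)}(12) − f^{(1)}(5)) = 1/12 · (0.0833333 − 0.200000) = -0.00972222.
Partial sum through k=1: 16.8091.
Correction k=2: B_{4}/4! · (f^{(3)}(12) − f^{(3)}(5)) = −1/720 · (0.00115741 − 0.0160000) = 2.06147e-05.

S_2 ≈ 16.8092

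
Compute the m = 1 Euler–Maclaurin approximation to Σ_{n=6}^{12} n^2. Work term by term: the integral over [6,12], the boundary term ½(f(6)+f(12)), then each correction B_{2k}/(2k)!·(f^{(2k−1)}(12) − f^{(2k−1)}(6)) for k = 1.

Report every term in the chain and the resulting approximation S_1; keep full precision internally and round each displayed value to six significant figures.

S_1 ≈ 595.000

Integral: ∫_6^12 x^2 dx = 504.000.
Boundary: ½(f(6) + f(12)) = ½(36.0000 + 144.000) = 90.0000.
So far: 594.000.
Correction k=1: B_{2}/2! · (f^{(1)}(12) − f^{(1)}(6)) = 1/12 · (24.0000 − 12.0000) = 1.00000.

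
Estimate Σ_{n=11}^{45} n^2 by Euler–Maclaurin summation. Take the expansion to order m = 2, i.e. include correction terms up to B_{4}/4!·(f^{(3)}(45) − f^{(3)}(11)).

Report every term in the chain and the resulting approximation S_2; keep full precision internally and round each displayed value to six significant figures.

S_2 ≈ 31010.0

The integral term ∫_11^45 x^2 dx = 29931.3.
½[f(11) + f(45)] = ½[121.000 + 2025.00] = 1073.00.
So far: 31004.3.
k=1: B_{2}/(2)! × [f^{(1)}(45) − f^{(1)}(11)] = 1/12 × (90.0000 − 22.0000) = 5.66667.
Running total after k=1: 31010.0.
k=2: B_{4}/(4)! × [f^{(3)}(45) − f^{(3)}(11)] = −1/720 × (0.00000 − 0.00000) = 0.00000.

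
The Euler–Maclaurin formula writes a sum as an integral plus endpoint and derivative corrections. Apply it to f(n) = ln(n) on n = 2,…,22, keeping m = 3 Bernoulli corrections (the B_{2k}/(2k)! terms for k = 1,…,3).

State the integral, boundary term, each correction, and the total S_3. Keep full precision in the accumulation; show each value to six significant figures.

Integral: ∫_2^22 ln(x) dx = 46.6166.
Endpoint term: (f(2) + f(22))/2 = (0.693147 + 3.09104)/2 = 1.89209.
Running total after boundary: 48.5087.
Order-1 term: 1/12 · (0.0454545 − 0.500000) = -0.0378788.
Partial sum through k=1: 48.4709.
Order-2 term: −1/720 · (0.000187829 − 0.250000) = 0.000346961.
Partial sum through k=2: 48.4712.
Order-3 term: 1/30240 · (4.65691e-06 − 0.750000) = -2.48014e-05.

S_3 ≈ 48.4712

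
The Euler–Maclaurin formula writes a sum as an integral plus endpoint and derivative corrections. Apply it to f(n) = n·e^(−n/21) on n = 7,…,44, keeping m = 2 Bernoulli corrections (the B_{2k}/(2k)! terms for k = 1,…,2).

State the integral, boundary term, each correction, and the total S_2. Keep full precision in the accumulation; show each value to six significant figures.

∫_7^44 x·e^(−x/21) dx evaluates to 253.370.
Endpoint term: (f(7) + f(44))/2 = (5.01572 + 5.41380)/2 = 5.21476.
Integral + boundary = 258.584.
Order-1 term: 1/12 · (-0.134759 − 0.477688) = -0.0510372.
Partial sum through k=1: 258.533.
Order-2 term: −1/720 · (0.000252433 − 0.00433277) = 5.66713e-06.

S_2 ≈ 258.533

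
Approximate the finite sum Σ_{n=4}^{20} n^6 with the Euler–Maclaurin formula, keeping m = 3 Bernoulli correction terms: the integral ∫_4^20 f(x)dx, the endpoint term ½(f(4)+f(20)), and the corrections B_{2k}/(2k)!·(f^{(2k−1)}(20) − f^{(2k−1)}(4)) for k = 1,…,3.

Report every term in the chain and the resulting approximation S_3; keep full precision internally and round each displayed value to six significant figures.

∫_4^20 x^6 dx evaluates to 1.82855e+08.
Endpoint term: (f(4) + f(20))/2 = (4096.00 + 6.40000e+07)/2 = 3.20020e+07.
Integral + boundary = 2.14857e+08.
k=1: B_{2}/(2)! × [f^{(1)}(20) − f^{(1)}(4)] = 1/12 × (1.92000e+07 − 6144.00) = 1.59949e+06.
Partial sum through k=1: 2.16456e+08.
k=2: B_{4}/(4)! × [f^{(3)}(20) − f^{(3)}(4)] = −1/720 × (960000 − 7680.00) = -1322.67.
Partial sum through k=2: 2.16455e+08.
k=3: B_{6}/(6)! × [f^{(5)}(20) − f^{(5)}(4)] = 1/30240 × (14400.0 − 2880.00) = 0.380952.

S_3 ≈ 2.16455e+08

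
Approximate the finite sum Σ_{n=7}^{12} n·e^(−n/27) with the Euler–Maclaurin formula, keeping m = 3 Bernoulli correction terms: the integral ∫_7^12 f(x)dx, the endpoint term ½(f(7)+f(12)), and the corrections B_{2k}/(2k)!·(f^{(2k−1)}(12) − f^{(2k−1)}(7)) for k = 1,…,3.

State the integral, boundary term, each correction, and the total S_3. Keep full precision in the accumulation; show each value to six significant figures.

S_3 ≈ 39.7167

Integral: ∫_7^12 x·e^(−x/27) dx = 33.1869.
½[f(7) + f(12)] = ½[5.40136 + 7.69416] = 6.54776.
Running total after boundary: 39.7347.
Order-1 term: 1/12 · (0.356211 − 0.571573) = -0.0179468.
After k=1: 39.7167.
Order-2 term: −1/720 · (0.00224770 − 0.00290099) = 9.07343e-07.
After k=2: 39.7167.
Order-3 term: 1/30240 · (5.49625e-06 − 6.88329e-06) = -4.58678e-11.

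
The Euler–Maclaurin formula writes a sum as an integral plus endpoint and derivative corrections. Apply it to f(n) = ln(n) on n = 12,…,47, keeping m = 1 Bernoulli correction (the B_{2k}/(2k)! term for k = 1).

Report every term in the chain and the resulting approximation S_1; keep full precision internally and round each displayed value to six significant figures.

S_1 ≈ 119.300

The integral term ∫_12^47 ln(x) dx = 116.138.
Boundary: ½(f(12) + f(47)) = ½(2.48491 + 3.85015) = 3.16753.
Running total after boundary: 119.306.
Order-1 term: 1/12 · (0.0212766 − 0.0833333) = -0.00517139.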